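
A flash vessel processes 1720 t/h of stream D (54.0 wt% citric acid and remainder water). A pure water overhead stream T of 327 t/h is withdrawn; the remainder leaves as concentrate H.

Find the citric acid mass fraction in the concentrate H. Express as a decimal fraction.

citric acid is not removed: 1720×0.540 = 928.8 t/h of citric acid enters H.
Concentrate = 1720 − 327 = 1393 t/h.
Mass fraction = 928.8/1393 = 0.667.

0.667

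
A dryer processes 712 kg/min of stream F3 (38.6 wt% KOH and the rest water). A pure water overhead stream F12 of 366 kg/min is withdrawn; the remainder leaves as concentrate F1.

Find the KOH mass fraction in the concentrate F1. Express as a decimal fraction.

0.794

KOH is not removed: 712×0.386 = 274.83 kg/min of KOH enters F1.
Concentrate = 712 − 366 = 346 kg/min.
Mass fraction = 274.83/346 = 0.794.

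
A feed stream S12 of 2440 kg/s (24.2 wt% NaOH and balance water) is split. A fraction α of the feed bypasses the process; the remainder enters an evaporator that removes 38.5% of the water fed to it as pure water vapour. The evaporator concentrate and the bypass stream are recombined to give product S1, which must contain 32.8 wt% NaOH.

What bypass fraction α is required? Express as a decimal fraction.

0.102

All 2440×0.242 = 590.48 kg/s of NaOH reaches S1, so S1 = 590.48/0.328 = 1800.2 kg/s and vapour = 639.76 kg/s.
The evaporator receives (1−α)·2440 of feed at 0.758 water and removes 0.385 of that water:
0.385×0.758×(1−α)×2440 = 639.76
(1−α) = 639.76/712.07 = 0.8985;  α = 0.1015.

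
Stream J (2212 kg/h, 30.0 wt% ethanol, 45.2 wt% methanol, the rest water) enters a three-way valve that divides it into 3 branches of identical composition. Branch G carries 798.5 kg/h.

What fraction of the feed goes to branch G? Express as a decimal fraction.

Fraction to G = 798.5/2212 = 0.3610.

0.361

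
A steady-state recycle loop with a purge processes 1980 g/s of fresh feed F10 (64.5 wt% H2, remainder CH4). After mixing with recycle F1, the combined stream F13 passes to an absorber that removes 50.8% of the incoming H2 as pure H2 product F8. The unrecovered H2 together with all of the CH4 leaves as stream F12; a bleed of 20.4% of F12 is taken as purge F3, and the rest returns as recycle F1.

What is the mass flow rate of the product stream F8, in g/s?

H2 in F13: m_A = 1980×0.645 + (1−0.204)·(1−0.508)·m_A, so m_A = 1277.1/0.6084 = 2099.2 g/s.
Product F8 = 0.508×2099.2 = 1066.4 g/s.

1066 g/s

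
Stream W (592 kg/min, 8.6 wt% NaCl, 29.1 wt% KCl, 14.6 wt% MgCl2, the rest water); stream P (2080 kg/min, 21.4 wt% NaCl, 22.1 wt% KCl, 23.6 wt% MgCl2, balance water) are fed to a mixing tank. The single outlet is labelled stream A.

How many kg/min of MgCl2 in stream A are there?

MgCl2 out = MgCl2 in = 592×0.146 + 2080×0.236 = 577.31 kg/min.

577.3 kg/min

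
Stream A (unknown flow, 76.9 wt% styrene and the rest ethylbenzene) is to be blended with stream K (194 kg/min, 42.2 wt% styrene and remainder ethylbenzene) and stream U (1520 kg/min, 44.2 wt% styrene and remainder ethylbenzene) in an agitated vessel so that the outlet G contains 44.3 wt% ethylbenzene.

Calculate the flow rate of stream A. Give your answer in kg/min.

Let A be the unknown flow. Total out = 1714 + A.
ethylbenzene balance: 960.29 + 0.231·A = 0.443·(1714 + A)
(0.231 − 0.443)·A = 0.443×1714 − 960.29 = -200.99
A = -200.99 / -0.212 = 948.07 kg/min

948.1 kg/min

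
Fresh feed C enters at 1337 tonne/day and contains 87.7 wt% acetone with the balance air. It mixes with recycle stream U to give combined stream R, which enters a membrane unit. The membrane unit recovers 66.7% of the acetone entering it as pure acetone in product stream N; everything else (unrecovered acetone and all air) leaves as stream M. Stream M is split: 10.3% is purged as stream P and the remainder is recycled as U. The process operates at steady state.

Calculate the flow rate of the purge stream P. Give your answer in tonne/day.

air enters only via C and leaves only via the purge: 1337×0.123 = 0.103×(air in M), and the membrane unit passes all air, so air in R = air in M = 1596.6 tonne/day.
acetone in R: m_A = 1337×0.877 + (1−0.103)·(1−0.667)·m_A, so m_A = 1172.5/0.7013 = 1672 tonne/day.
M = (1−0.667)×1672 + 1596.6 = 2153.4 tonne/day.
Purge P = 0.103×2153.4 = 221.8 tonne/day.

221.8 tonne/day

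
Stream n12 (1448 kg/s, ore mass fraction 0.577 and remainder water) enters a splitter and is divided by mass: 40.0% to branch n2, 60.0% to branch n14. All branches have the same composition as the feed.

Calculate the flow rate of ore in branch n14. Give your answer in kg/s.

Branch n14 total = 0.600×1448 = 868.8 kg/s.
ore in n14 = 0.577×868.8 = 501.3 kg/s.

501.3 kg/s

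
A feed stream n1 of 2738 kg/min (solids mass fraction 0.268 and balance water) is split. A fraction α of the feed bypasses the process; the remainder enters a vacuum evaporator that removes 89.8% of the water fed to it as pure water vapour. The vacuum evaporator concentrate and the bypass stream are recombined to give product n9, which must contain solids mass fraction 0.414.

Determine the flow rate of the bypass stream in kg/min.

All 2738×0.268 = 733.78 kg/min of solids reaches n9, so n9 = 733.78/0.414 = 1772.4 kg/min and vapour = 965.57 kg/min.
The evaporator receives (1−α)·2738 of feed at 0.732 water and removes 0.898 of that water:
0.898×0.732×(1−α)×2738 = 965.57
(1−α) = 965.57/1799.8 = 0.5365;  α = 0.4635.
Bypass flow = 0.4635×2738 = 1269.1 kg/min.

1269 kg/min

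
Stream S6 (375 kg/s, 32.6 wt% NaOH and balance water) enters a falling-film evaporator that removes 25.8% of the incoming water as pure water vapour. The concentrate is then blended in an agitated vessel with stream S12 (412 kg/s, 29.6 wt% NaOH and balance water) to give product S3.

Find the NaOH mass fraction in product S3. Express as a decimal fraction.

0.338

Vapour removed = 0.258×0.674×375 = 65.21 kg/s; concentrate = 309.79 kg/s.
NaOH reaching the mixer = 122.25 (from concentrate) + 412×0.296 = 244.2 kg/s.
Product flow = 309.79 + 412 = 721.79 kg/s; NaOH fraction = 0.338.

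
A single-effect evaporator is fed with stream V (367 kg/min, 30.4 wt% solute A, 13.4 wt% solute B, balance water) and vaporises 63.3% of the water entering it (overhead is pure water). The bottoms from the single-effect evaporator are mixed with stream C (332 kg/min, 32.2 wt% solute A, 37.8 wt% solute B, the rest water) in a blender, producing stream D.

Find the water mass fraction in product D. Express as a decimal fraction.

Vapour removed = 0.633×0.562×367 = 130.56 kg/min; concentrate = 236.44 kg/min.
water reaching the mixer = 75.695 (from concentrate) + 332×0.300 = 175.3 kg/min.
Product flow = 236.44 + 332 = 568.44 kg/min; water fraction = 0.308.

0.308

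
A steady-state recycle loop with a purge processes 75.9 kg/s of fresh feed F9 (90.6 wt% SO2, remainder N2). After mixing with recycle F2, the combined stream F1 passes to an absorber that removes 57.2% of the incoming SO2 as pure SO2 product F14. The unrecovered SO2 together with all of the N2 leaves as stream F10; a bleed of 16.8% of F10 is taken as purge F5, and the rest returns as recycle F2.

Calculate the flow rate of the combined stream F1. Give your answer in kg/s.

N2 enters only via F9 and leaves only via the purge: 75.9×0.094 = 0.168×(N2 in F10), and the absorber passes all N2, so N2 in F1 = N2 in F10 = 42.468 kg/s.
SO2 in F1: m_A = 75.9×0.906 + (1−0.168)·(1−0.572)·m_A, so m_A = 68.765/0.6439 = 106.79 kg/s.
F1 = 106.79 + 42.468 = 149.26 kg/s.

149.3 kg/s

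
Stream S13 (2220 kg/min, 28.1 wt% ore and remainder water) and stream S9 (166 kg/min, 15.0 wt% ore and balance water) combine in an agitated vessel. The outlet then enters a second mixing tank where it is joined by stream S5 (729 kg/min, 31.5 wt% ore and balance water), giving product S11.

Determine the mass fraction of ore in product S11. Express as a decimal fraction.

0.282

Overall, product flow = 3115 kg/min.
ore in = 2220×0.281 + 166×0.150 + 729×0.315 = 878.36 kg/min.
ore fraction in S11 = 0.282.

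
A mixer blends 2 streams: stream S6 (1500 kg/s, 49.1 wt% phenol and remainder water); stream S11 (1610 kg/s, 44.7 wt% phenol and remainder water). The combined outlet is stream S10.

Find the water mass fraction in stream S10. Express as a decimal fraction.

0.5318

Total flow out = 1500 + 1610 = 3110 kg/s.
water in = 1500×0.509 + 1610×0.553 = 1653.8 kg/s.
water mass fraction in S10 = 1653.8/3110 = 0.5318.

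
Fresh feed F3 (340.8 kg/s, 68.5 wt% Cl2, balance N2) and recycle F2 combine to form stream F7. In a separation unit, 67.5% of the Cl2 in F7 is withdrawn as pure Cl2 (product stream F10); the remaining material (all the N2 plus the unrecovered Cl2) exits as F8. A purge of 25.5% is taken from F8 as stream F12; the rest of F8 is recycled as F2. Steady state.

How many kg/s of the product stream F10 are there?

207.9 kg/s

Cl2 in F7: m_A = 340.8×0.685 + (1−0.255)·(1−0.675)·m_A, so m_A = 233.45/0.7579 = 308.03 kg/s.
Product F10 = 0.675×308.03 = 207.92 kg/s.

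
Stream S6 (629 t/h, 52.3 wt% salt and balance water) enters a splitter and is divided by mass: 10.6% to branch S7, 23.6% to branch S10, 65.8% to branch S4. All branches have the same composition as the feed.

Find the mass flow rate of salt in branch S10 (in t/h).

77.64 t/h

Branch S10 total = 0.236×629 = 148.44 t/h.
salt in S10 = 0.523×148.44 = 77.636 t/h.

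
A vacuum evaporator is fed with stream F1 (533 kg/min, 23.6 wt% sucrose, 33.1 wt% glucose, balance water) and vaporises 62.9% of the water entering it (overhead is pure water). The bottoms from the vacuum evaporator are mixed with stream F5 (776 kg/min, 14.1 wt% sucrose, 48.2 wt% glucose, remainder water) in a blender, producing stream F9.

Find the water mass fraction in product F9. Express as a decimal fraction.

0.3249

Vapour removed = 0.629×0.433×533 = 145.17 kg/min; concentrate = 387.83 kg/min.
water reaching the mixer = 85.623 (from concentrate) + 776×0.377 = 378.17 kg/min.
Product flow = 387.83 + 776 = 1163.8 kg/min; water fraction = 0.3249.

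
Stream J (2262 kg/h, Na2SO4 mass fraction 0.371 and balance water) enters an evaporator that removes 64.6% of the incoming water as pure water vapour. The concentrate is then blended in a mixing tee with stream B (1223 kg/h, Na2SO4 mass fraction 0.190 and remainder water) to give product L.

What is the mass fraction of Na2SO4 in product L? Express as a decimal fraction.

Vapour removed = 0.646×0.629×2262 = 919.13 kg/h; concentrate = 1342.9 kg/h.
Na2SO4 reaching the mixer = 839.2 (from concentrate) + 1223×0.190 = 1071.6 kg/h.
Product flow = 1342.9 + 1223 = 2565.9 kg/h; Na2SO4 fraction = 0.418.

0.418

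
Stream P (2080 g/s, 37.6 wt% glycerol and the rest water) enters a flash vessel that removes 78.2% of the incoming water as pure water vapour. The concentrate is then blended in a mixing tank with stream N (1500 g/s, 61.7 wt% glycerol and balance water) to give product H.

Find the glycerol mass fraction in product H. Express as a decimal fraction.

0.666

Vapour removed = 0.782×0.624×2080 = 1015 g/s; concentrate = 1065 g/s.
glycerol reaching the mixer = 782.08 (from concentrate) + 1500×0.617 = 1707.6 g/s.
Product flow = 1065 + 1500 = 2565 g/s; glycerol fraction = 0.666.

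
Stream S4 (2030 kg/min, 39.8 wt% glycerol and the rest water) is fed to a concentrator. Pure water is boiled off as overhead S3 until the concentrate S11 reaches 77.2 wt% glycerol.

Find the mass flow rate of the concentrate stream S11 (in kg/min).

glycerol is conserved: 2030×0.398 = 807.94 kg/min all reports to the concentrate.
Concentrate = 807.94/(target fraction) = 1046.6 kg/min.

1047 kg/min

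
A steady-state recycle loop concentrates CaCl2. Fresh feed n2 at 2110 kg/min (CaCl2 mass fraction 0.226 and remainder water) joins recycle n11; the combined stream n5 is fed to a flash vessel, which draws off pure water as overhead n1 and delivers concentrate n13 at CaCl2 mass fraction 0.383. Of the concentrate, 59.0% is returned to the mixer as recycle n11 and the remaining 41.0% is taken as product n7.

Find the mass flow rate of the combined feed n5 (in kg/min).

3902 kg/min

Overall CaCl2 balance (none leaves overhead): CaCl2 in fresh feed = CaCl2 in product, i.e. 2110×0.226 = (1−0.590)·n13·0.383.
n13 = 476.86/(0.383×0.410) = 3036.7 kg/min.
Recycle n11 = 0.590×3036.7 = 1791.7 kg/min.
Combined feed n5 = 2110 + 1791.7 = 3901.7 kg/min.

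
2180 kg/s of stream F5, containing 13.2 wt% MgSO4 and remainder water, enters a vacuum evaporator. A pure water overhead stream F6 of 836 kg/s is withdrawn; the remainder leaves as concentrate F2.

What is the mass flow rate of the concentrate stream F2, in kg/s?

1344 kg/s

Concentrate = 2180 − 836 = 1344 kg/s.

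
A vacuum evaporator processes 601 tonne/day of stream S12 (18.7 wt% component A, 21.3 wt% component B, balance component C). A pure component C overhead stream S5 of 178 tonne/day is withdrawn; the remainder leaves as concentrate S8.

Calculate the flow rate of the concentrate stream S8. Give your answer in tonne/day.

Concentrate = 601 − 178 = 423 tonne/day.

423 tonne/day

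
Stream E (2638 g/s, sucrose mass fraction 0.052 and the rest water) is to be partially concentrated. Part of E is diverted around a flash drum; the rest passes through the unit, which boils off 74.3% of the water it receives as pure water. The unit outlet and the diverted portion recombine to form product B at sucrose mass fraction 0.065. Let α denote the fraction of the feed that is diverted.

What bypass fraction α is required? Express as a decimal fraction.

0.716

All 2638×0.052 = 137.18 g/s of sucrose reaches B, so B = 137.18/0.065 = 2110.4 g/s and vapour = 527.6 g/s.
The evaporator receives (1−α)·2638 of feed at 0.948 water and removes 0.743 of that water:
0.743×0.948×(1−α)×2638 = 527.6
(1−α) = 527.6/1858.1 = 0.2839;  α = 0.7161.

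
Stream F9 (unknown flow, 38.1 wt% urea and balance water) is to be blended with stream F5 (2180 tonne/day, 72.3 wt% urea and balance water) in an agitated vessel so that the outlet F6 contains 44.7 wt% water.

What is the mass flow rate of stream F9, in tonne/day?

Let F9 be the unknown flow. Total out = 2180 + F9.
water balance: 603.86 + 0.619·F9 = 0.447·(2180 + F9)
(0.619 − 0.447)·F9 = 0.447×2180 − 603.86 = 370.6
F9 = 370.6 / 0.172 = 2154.7 tonne/day

2155 tonne/day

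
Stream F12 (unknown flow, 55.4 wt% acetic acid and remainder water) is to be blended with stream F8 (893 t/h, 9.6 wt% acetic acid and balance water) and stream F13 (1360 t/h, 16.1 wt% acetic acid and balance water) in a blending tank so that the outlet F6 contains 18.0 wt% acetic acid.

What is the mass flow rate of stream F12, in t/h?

Let F12 be the unknown flow. Total out = 2253 + F12.
acetic acid balance: 304.69 + 0.554·F12 = 0.180·(2253 + F12)
(0.554 − 0.180)·F12 = 0.180×2253 − 304.69 = 100.85
F12 = 100.85 / 0.374 = 269.66 t/h

269.7 t/h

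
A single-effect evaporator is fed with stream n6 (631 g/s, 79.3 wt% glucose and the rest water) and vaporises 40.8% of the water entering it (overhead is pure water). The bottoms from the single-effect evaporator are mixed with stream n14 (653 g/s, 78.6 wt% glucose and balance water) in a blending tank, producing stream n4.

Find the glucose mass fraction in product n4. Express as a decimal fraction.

0.8236

Vapour removed = 0.408×0.207×631 = 53.292 g/s; concentrate = 577.71 g/s.
glucose reaching the mixer = 500.38 (from concentrate) + 653×0.786 = 1013.6 g/s.
Product flow = 577.71 + 653 = 1230.7 g/s; glucose fraction = 0.8236.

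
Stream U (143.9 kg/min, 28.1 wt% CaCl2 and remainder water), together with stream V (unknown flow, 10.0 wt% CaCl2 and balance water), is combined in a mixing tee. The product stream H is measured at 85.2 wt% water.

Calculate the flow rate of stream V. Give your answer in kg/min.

Let V be the unknown flow. Total out = 143.9 + V.
water balance: 103.46 + 0.900·V = 0.852·(143.9 + V)
(0.900 − 0.852)·V = 0.852×143.9 − 103.46 = 19.139
V = 19.139 / 0.048 = 398.72 kg/min

398.7 kg/min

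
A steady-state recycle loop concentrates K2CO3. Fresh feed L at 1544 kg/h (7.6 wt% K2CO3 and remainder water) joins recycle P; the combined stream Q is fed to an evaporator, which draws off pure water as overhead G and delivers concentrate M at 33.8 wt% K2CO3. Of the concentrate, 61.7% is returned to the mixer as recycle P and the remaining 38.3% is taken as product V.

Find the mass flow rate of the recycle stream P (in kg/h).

Overall K2CO3 balance (none leaves overhead): K2CO3 in fresh feed = K2CO3 in product, i.e. 1544×0.076 = (1−0.617)·M·0.338.
M = 117.34/(0.338×0.383) = 906.45 kg/h.
Recycle P = 0.617×906.45 = 559.28 kg/h.

559.3 kg/h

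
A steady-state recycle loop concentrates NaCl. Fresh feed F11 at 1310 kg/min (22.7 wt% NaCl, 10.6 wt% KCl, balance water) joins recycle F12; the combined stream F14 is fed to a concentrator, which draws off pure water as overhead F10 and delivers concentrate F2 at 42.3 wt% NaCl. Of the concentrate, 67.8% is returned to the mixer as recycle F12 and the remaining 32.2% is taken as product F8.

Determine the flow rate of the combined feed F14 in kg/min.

Overall NaCl balance (none leaves overhead): NaCl in fresh feed = NaCl in product, i.e. 1310×0.227 = (1−0.678)·F2·0.423.
F2 = 297.37/(0.423×0.322) = 2183.2 kg/min.
Recycle F12 = 0.678×2183.2 = 1480.2 kg/min.
Combined feed F14 = 1310 + 1480.2 = 2790.2 kg/min.

2790 kg/min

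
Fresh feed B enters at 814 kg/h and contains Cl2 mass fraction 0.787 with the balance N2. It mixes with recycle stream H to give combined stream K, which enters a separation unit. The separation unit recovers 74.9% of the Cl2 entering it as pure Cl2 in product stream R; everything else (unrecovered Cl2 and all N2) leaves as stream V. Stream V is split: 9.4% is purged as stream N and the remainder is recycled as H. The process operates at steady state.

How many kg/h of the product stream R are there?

621.1 kg/h

Cl2 in K: m_A = 814×0.787 + (1−0.094)·(1−0.749)·m_A, so m_A = 640.62/0.7726 = 829.18 kg/h.
Product R = 0.749×829.18 = 621.05 kg/h.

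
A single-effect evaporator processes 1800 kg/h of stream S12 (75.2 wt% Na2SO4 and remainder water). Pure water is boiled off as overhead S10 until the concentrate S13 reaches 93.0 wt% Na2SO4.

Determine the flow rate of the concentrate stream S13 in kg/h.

1455 kg/h

Na2SO4 is conserved: 1800×0.752 = 1353.6 kg/h all reports to the concentrate.
Concentrate = 1353.6/(target fraction) = 1455.5 kg/h.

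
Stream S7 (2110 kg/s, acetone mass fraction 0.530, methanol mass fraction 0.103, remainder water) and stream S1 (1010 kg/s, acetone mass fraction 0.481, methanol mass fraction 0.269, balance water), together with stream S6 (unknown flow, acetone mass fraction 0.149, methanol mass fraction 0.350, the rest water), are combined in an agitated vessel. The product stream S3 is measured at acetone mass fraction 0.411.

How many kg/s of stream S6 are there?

1228 kg/s

Let S6 be the unknown flow. Total out = 3120 + S6.
acetone balance: 1604.1 + 0.149·S6 = 0.411·(3120 + S6)
(0.149 − 0.411)·S6 = 0.411×3120 − 1604.1 = -321.79
S6 = -321.79 / -0.262 = 1228.2 kg/s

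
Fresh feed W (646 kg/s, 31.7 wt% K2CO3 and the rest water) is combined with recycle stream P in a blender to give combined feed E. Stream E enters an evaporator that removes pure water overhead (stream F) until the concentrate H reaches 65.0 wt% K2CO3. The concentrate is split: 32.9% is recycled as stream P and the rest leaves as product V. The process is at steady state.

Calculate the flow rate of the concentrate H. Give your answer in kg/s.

469.5 kg/s

Overall K2CO3 balance (none leaves overhead): K2CO3 in fresh feed = K2CO3 in product, i.e. 646×0.317 = (1−0.329)·H·0.650.
H = 204.78/(0.650×0.671) = 469.52 kg/s.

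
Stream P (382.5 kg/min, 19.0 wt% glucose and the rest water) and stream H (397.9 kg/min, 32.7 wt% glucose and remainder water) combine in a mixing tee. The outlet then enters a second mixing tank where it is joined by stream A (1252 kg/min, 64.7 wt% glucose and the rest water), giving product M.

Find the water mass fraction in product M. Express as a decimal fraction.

0.502

Overall, product flow = 2032.4 kg/min.
water in = 382.5×0.810 + 397.9×0.673 + 1252×0.353 = 1019.6 kg/min.
water fraction in M = 0.502.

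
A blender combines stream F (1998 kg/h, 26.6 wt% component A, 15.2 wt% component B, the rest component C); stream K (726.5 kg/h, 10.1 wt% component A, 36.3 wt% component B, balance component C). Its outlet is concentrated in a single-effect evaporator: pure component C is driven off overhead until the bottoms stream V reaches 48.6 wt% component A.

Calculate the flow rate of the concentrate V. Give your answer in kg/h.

1245 kg/h

component A entering = 1998×0.266 + 726.5×0.101 = 604.84 kg/h.
All component A reports to V, so V = 604.84/0.486 = 1244.5 kg/h.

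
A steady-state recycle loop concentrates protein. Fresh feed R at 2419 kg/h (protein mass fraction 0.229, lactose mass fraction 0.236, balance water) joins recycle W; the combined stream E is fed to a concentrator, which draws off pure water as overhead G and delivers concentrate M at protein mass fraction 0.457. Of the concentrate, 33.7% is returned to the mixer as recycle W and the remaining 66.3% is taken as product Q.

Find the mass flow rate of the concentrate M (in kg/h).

1828 kg/h

Overall protein balance (none leaves overhead): protein in fresh feed = protein in product, i.e. 2419×0.229 = (1−0.337)·M·0.457.
M = 553.95/(0.457×0.663) = 1828.3 kg/h.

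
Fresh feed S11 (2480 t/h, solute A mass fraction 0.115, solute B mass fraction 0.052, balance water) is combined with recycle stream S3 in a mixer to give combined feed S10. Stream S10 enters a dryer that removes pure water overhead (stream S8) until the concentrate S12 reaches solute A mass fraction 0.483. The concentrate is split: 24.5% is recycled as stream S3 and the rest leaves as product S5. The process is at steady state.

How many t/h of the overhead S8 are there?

1890 t/h

Overall solute A balance (none leaves overhead): solute A in fresh feed = solute A in product, i.e. 2480×0.115 = (1−0.245)·S12·0.483.
S12 = 285.2/(0.483×0.755) = 782.09 t/h.
Recycle S3 = 0.245×782.09 = 191.61 t/h.
Combined feed S10 = 2480 + 191.61 = 2671.6 t/h.
Overhead S8 = S10 − S12 = 2671.6 − 782.09 = 1889.5 t/h.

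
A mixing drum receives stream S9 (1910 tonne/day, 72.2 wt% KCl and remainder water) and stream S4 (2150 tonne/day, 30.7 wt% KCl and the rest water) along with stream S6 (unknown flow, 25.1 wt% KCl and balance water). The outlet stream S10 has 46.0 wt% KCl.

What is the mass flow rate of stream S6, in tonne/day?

820.4 tonne/day

Let S6 be the unknown flow. Total out = 4060 + S6.
KCl balance: 2039.1 + 0.251·S6 = 0.460·(4060 + S6)
(0.251 − 0.460)·S6 = 0.460×4060 − 2039.1 = -171.47
S6 = -171.47 / -0.209 = 820.43 tonne/day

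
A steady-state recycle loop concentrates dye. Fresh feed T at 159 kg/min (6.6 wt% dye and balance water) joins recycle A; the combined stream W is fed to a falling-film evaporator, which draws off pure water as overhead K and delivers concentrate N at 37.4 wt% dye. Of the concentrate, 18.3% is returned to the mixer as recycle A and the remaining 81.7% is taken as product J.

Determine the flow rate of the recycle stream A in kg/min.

Overall dye balance (none leaves overhead): dye in fresh feed = dye in product, i.e. 159×0.066 = (1−0.183)·N·0.374.
N = 10.494/(0.374×0.817) = 34.344 kg/min.
Recycle A = 0.183×34.344 = 6.2849 kg/min.

6.285 kg/min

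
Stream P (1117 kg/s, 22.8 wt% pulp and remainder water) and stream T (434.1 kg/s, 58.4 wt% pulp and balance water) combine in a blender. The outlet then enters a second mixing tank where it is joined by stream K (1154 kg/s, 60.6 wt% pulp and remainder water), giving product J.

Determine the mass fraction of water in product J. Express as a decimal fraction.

Overall, product flow = 2705.1 kg/s.
water in = 1117×0.772 + 434.1×0.416 + 1154×0.394 = 1497.6 kg/s.
water fraction in J = 0.554.

0.554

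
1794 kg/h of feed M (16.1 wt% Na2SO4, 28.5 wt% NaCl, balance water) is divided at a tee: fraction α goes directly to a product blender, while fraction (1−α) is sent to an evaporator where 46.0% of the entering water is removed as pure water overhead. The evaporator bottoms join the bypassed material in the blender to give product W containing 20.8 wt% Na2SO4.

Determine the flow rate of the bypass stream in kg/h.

203.3 kg/h

All 1794×0.161 = 288.83 kg/h of Na2SO4 reaches W, so W = 288.83/0.208 = 1388.6 kg/h and vapour = 405.38 kg/h.
The evaporator receives (1−α)·1794 of feed at 0.554 water and removes 0.460 of that water:
0.460×0.554×(1−α)×1794 = 405.38
(1−α) = 405.38/457.18 = 0.8867;  α = 0.1133.
Bypass flow = 0.1133×1794 = 203.3 kg/h.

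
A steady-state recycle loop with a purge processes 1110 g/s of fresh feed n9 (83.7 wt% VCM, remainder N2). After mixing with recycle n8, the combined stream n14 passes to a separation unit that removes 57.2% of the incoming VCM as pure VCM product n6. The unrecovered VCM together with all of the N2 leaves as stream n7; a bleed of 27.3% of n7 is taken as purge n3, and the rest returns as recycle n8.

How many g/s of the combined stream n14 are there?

N2 enters only via n9 and leaves only via the purge: 1110×0.163 = 0.273×(N2 in n7), and the separation unit passes all N2, so N2 in n14 = N2 in n7 = 662.75 g/s.
VCM in n14: m_A = 1110×0.837 + (1−0.273)·(1−0.572)·m_A, so m_A = 929.07/0.6888 = 1348.7 g/s.
n14 = 1348.7 + 662.75 = 2011.5 g/s.

2011 g/s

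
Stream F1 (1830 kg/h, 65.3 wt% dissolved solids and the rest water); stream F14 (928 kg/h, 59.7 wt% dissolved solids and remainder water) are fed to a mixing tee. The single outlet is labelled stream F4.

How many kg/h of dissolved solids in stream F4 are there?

1749 kg/h

dissolved solids out = dissolved solids in = 1830×0.653 + 928×0.597 = 1749 kg/h.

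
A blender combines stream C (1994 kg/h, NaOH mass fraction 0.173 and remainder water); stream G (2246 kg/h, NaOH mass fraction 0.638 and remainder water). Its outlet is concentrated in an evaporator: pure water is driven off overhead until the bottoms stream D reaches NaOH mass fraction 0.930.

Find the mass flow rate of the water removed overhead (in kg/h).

2328 kg/h

NaOH entering = 1994×0.173 + 2246×0.638 = 1777.9 kg/h.
All NaOH reports to D, so D = 1777.9/0.930 = 1911.7 kg/h.
Total feed = 4240 kg/h; overhead = 4240 − 1911.7 = 2328.3 kg/h.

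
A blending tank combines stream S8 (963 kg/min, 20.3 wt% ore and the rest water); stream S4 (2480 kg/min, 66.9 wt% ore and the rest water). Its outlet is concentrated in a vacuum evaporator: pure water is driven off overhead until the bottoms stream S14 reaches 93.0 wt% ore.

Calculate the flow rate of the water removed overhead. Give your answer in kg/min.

ore entering = 963×0.203 + 2480×0.669 = 1854.6 kg/min.
All ore reports to S14, so S14 = 1854.6/0.930 = 1994.2 kg/min.
Total feed = 3443 kg/min; overhead = 3443 − 1994.2 = 1448.8 kg/min.

1449 kg/min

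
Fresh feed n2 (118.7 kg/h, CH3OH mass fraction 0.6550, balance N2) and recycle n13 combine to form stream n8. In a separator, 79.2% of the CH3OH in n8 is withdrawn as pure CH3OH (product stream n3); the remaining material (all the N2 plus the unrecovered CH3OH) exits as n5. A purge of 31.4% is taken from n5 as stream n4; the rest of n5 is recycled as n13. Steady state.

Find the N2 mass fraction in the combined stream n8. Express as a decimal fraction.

0.5898

N2 enters only via n2 and leaves only via the purge: 118.7×0.345 = 0.314×(N2 in n5), and the separator passes all N2, so N2 in n8 = N2 in n5 = 130.42 kg/h.
CH3OH in n8: m_A = 118.7×0.655 + (1−0.314)·(1−0.792)·m_A, so m_A = 77.749/0.8573 = 90.689 kg/h.
n8 = 90.689 + 130.42 = 221.11 kg/h.
N2 fraction in n8 = 130.42/221.11 = 0.5898.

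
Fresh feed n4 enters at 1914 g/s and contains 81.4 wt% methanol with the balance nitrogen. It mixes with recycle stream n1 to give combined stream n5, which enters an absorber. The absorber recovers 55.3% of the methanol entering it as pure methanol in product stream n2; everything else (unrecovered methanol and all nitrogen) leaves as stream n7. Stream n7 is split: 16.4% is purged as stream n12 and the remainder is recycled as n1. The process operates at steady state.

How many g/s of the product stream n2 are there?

methanol in n5: m_A = 1914×0.814 + (1−0.164)·(1−0.553)·m_A, so m_A = 1558/0.6263 = 2487.6 g/s.
Product n2 = 0.553×2487.6 = 1375.6 g/s.

1376 g/s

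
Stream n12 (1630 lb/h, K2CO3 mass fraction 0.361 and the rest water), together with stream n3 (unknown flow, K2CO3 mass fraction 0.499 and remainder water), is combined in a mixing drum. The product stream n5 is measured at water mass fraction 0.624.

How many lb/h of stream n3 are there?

Let n3 be the unknown flow. Total out = 1630 + n3.
water balance: 1041.6 + 0.501·n3 = 0.624·(1630 + n3)
(0.501 − 0.624)·n3 = 0.624×1630 − 1041.6 = -24.45
n3 = -24.45 / -0.123 = 198.78 lb/h

198.8 lb/h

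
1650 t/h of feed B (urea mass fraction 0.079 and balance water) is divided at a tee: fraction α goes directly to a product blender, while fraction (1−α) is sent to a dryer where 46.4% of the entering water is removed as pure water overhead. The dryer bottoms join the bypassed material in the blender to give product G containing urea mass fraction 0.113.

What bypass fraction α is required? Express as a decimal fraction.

All 1650×0.079 = 130.35 t/h of urea reaches G, so G = 130.35/0.113 = 1153.5 t/h and vapour = 496.46 t/h.
The evaporator receives (1−α)·1650 of feed at 0.921 water and removes 0.464 of that water:
0.464×0.921×(1−α)×1650 = 496.46
(1−α) = 496.46/705.12 = 0.7041;  α = 0.2959.

0.296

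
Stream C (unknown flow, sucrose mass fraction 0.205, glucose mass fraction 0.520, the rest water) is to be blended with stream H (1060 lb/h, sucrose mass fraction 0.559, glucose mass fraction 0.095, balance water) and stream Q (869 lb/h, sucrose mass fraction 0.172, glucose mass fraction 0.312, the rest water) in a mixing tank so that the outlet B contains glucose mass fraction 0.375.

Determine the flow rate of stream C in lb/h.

Let C be the unknown flow. Total out = 1929 + C.
glucose balance: 371.83 + 0.520·C = 0.375·(1929 + C)
(0.520 − 0.375)·C = 0.375×1929 − 371.83 = 351.55
C = 351.55 / 0.145 = 2424.5 lb/h

2424 lb/h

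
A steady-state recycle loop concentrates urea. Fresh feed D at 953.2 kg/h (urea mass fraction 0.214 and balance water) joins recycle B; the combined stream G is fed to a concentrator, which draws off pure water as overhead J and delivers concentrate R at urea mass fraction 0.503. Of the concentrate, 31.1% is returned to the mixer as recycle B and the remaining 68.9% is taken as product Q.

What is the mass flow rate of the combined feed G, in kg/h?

Overall urea balance (none leaves overhead): urea in fresh feed = urea in product, i.e. 953.2×0.214 = (1−0.311)·R·0.503.
R = 203.98/(0.503×0.689) = 588.59 kg/h.
Recycle B = 0.311×588.59 = 183.05 kg/h.
Combined feed G = 953.2 + 183.05 = 1136.3 kg/h.

1136 kg/h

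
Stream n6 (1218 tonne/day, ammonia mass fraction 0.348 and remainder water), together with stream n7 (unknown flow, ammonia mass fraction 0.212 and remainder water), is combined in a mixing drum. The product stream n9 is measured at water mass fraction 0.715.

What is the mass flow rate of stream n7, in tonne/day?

Let n7 be the unknown flow. Total out = 1218 + n7.
water balance: 794.14 + 0.788·n7 = 0.715·(1218 + n7)
(0.788 − 0.715)·n7 = 0.715×1218 − 794.14 = 76.734
n7 = 76.734 / 0.073 = 1051.2 tonne/day

1051 tonne/day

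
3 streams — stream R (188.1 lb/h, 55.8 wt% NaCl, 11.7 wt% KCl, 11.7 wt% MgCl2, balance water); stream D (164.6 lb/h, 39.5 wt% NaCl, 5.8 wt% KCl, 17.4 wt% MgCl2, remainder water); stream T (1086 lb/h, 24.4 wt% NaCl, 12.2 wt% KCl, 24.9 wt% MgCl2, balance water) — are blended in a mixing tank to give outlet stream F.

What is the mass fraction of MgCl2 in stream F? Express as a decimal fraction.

0.223

Total flow out = 188.1 + 164.6 + 1086 = 1438.7 lb/h.
MgCl2 in = 188.1×0.117 + 164.6×0.174 + 1086×0.249 = 321.06 lb/h.
MgCl2 mass fraction in F = 321.06/1438.7 = 0.223.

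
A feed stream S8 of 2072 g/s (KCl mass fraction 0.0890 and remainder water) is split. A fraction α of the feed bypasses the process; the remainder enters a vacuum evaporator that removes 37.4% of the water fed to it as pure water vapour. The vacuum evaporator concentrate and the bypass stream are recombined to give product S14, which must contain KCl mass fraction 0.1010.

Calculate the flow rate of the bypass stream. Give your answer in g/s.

1349 g/s

All 2072×0.089 = 184.41 g/s of KCl reaches S14, so S14 = 184.41/0.101 = 1825.8 g/s and vapour = 246.18 g/s.
The evaporator receives (1−α)·2072 of feed at 0.911 water and removes 0.374 of that water:
0.374×0.911×(1−α)×2072 = 246.18
(1−α) = 246.18/705.96 = 0.3487;  α = 0.6513.
Bypass flow = 0.6513×2072 = 1349.5 g/s.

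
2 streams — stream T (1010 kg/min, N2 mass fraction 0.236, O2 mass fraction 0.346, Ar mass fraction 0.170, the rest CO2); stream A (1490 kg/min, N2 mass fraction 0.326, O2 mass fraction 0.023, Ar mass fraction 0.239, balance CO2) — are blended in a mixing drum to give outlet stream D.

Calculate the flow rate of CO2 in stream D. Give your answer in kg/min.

CO2 out = CO2 in = 1010×0.248 + 1490×0.412 = 864.36 kg/min.

864.4 kg/min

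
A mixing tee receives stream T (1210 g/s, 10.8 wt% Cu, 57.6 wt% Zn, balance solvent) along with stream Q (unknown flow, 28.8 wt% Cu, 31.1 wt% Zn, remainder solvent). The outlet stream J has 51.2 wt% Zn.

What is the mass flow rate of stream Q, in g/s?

Let Q be the unknown flow. Total out = 1210 + Q.
Zn balance: 696.96 + 0.311·Q = 0.512·(1210 + Q)
(0.311 − 0.512)·Q = 0.512×1210 − 696.96 = -77.44
Q = -77.44 / -0.201 = 385.27 g/s

385.3 g/s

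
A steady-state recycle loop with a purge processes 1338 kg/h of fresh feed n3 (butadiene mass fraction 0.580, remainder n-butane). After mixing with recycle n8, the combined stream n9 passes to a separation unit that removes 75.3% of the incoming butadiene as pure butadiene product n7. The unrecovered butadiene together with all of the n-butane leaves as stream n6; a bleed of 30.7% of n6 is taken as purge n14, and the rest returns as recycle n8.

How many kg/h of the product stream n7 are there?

705 kg/h

butadiene in n9: m_A = 1338×0.580 + (1−0.307)·(1−0.753)·m_A, so m_A = 776.04/0.8288 = 936.31 kg/h.
Product n7 = 0.753×936.31 = 705.04 kg/h.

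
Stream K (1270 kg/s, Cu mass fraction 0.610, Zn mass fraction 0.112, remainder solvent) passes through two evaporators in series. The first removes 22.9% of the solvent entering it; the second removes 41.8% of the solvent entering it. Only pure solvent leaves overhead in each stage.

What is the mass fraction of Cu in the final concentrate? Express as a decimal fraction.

solvent in feed = 1270×0.278 = 353.06 kg/s.
After stage 1: solvent left = (1−0.229)×353.06 = 272.21; stream total = 1189.1 kg/s.
After stage 2: solvent left = (1−0.418)×272.21 = 158.43; final concentrate = 1075.4 kg/s.
Cu fraction = 774.7/1075.4 = 0.720.

0.720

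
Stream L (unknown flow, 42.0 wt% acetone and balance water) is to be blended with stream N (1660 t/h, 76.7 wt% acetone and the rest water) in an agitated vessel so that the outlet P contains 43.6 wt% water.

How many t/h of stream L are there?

2340 t/h

Let L be the unknown flow. Total out = 1660 + L.
water balance: 386.78 + 0.580·L = 0.436·(1660 + L)
(0.580 − 0.436)·L = 0.436×1660 − 386.78 = 336.98
L = 336.98 / 0.144 = 2340.1 t/h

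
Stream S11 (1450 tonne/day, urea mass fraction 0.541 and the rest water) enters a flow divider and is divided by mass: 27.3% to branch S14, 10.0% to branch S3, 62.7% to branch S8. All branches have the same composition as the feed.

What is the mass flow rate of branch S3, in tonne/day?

145 tonne/day

Branch S3 flow = 0.100×1450 = 145 tonne/day.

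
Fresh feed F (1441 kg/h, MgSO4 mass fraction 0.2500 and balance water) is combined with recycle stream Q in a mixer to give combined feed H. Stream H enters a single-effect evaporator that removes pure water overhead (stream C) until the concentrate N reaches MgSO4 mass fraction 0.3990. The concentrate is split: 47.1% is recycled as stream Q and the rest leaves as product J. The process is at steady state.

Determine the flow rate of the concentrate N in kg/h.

Overall MgSO4 balance (none leaves overhead): MgSO4 in fresh feed = MgSO4 in product, i.e. 1441×0.250 = (1−0.471)·N·0.399.
N = 360.25/(0.399×0.529) = 1706.8 kg/h.

1707 kg/h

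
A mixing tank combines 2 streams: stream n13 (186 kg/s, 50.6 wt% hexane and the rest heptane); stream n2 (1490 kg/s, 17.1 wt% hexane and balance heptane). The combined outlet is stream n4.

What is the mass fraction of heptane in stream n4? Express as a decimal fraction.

0.792

Total flow out = 186 + 1490 = 1676 kg/s.
heptane in = 186×0.494 + 1490×0.829 = 1327.1 kg/s.
heptane mass fraction in n4 = 1327.1/1676 = 0.792.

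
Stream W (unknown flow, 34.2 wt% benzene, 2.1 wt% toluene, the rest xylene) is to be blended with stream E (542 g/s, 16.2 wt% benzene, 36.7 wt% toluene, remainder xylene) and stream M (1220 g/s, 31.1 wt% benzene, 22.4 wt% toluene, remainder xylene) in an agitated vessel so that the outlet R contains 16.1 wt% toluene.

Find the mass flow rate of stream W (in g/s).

1347 g/s

Let W be the unknown flow. Total out = 1762 + W.
toluene balance: 472.19 + 0.021·W = 0.161·(1762 + W)
(0.021 − 0.161)·W = 0.161×1762 − 472.19 = -188.51
W = -188.51 / -0.140 = 1346.5 g/s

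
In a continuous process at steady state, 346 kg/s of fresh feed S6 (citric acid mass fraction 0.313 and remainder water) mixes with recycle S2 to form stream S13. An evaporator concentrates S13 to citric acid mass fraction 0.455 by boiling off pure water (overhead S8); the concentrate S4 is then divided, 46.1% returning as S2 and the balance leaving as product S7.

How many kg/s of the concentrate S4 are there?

441.6 kg/s

Overall citric acid balance (none leaves overhead): citric acid in fresh feed = citric acid in product, i.e. 346×0.313 = (1−0.461)·S4·0.455.
S4 = 108.3/(0.455×0.539) = 441.59 kg/s.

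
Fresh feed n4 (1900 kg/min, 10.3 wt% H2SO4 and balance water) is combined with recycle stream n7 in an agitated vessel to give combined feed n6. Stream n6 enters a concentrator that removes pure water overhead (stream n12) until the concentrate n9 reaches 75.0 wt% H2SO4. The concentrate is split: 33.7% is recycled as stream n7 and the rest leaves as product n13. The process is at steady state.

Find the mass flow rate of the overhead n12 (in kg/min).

1639 kg/min

Overall H2SO4 balance (none leaves overhead): H2SO4 in fresh feed = H2SO4 in product, i.e. 1900×0.103 = (1−0.337)·n9·0.750.
n9 = 195.7/(0.750×0.663) = 393.56 kg/min.
Recycle n7 = 0.337×393.56 = 132.63 kg/min.
Combined feed n6 = 1900 + 132.63 = 2032.6 kg/min.
Overhead n12 = n6 − n9 = 2032.6 − 393.56 = 1639.1 kg/min.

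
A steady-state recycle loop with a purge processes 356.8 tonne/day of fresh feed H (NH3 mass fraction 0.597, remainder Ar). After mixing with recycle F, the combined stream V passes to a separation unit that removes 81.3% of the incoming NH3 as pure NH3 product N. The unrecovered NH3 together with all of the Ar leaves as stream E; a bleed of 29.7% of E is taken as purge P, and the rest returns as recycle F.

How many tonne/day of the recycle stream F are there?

Ar enters only via H and leaves only via the purge: 356.8×0.403 = 0.297×(Ar in E), and the separation unit passes all Ar, so Ar in V = Ar in E = 484.14 tonne/day.
NH3 in V: m_A = 356.8×0.597 + (1−0.297)·(1−0.813)·m_A, so m_A = 213.01/0.8685 = 245.25 tonne/day.
E = (1−0.813)×245.25 + 484.14 = 530 tonne/day.
Recycle F = (1−0.297)×530 = 372.59 tonne/day.

372.6 tonne/day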